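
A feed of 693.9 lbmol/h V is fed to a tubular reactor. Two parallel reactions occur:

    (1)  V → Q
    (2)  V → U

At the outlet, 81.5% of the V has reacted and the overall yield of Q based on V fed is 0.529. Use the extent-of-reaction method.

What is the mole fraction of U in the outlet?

0.286

Yield of Q: 1ξ₁ / 693.9 = 0.529 → ξ₁ = 367.1 lbmol/h.
Conversion of V: 1ξ₁ + 1ξ₂ = 0.815 × 693.9 = 565.5 → ξ₂ = 198.5 lbmol/h.
Outlet amounts (n = n₀ + Σ ν·ξ):
  V: 693.9 − 1(367.1) − 1(198.5) = 128.4
  Q: 0 + 1(367.1) = 367.1
  U: 0 + 1(198.5) = 198.5
Total out = 693.9 lbmol/h; y_U = 198.5 / 693.9 = 0.286.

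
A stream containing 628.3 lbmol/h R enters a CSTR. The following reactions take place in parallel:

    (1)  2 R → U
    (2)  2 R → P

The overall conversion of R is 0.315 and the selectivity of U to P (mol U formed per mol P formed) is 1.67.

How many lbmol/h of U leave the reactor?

Conversion of R: R consumed = 0.315 × 628.3 = 197.9 lbmol/h = 2ξ₁ + 2ξ₂.
Selectivity: 1ξ₁ / (1ξ₂) = 1.67 → ξ₁ = 1.67 ξ₂.
Substitute: (2·1.67 + 2) ξ₂ = 197.9 → ξ₂ = 37.06 lbmol/h, ξ₁ = 61.89 lbmol/h.
Outlet amounts (n = n₀ + Σ ν·ξ):
  R: 628.3 − 2(61.89) − 2(37.06) = 430.4
  U: 0 + 1(61.89) = 61.89
  P: 0 + 1(37.06) = 37.06

61.9 lbmol/h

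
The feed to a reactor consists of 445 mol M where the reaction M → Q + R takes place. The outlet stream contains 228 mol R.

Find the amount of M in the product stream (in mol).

For R: n = n₀ + 1ξ → 228 = 0 + 1ξ, giving ξ = 228 mol.
Outlet amounts (n = n₀ + ν ξ):
  M: 445 − 1(228) = 217
  Q: 0 + 1(228) = 228
  R: 0 + 1(228) = 228

217 mol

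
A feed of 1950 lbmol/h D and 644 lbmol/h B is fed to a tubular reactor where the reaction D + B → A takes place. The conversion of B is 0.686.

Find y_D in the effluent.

0.701

B reacted = 0.686 × 644 = 441.8 lbmol/h; ν_B = −1, so ξ = 441.8/1 = 441.8 lbmol/h.
Outlet amounts (n = n₀ + ν ξ):
  D: 1950 − 1(441.8) = 1508
  B: 644 − 1(441.8) = 202.2
  A: 0 + 1(441.8) = 441.8
Total out = 2152 lbmol/h; y_D = 1508 / 2152 = 0.7008.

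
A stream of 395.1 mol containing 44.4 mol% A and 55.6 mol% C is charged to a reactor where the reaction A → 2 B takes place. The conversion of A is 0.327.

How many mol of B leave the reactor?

A reacted = 0.327 × 175.4 = 57.36 mol; ν_A = −1, so ξ = 57.36/1 = 57.36 mol.
Outlet amounts (n = n₀ + ν ξ):
  A: 175.4 − 1(57.36) = 118.1
  B: 0 + 2(57.36) = 114.7
  C: 219.7 (inert)

115 mol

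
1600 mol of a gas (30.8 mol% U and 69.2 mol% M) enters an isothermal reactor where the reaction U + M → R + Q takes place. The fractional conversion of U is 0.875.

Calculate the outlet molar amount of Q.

431 mol

U reacted = 0.875 × 492.8 = 431.2 mol; ν_U = −1, so ξ = 431.2/1 = 431.2 mol.
Outlet amounts (n = n₀ + ν ξ):
  U: 492.8 − 1(431.2) = 61.6
  M: 1107 − 1(431.2) = 676
  R: 0 + 1(431.2) = 431.2
  Q: 0 + 1(431.2) = 431.2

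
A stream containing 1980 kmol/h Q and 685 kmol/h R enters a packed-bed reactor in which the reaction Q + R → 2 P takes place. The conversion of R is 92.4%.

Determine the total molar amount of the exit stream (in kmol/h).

R reacted = 0.924 × 685 = 632.9 kmol/h; ν_R = −1, so ξ = 632.9/1 = 632.9 kmol/h.
Outlet amounts (n = n₀ + ν ξ):
  Q: 1980 − 1(632.9) = 1347
  R: 685 − 1(632.9) = 52.06
  P: 0 + 2(632.9) = 1266
Total out = 1347 + 52.06 + 1266 = 2665 kmol/h.

2660 kmol/h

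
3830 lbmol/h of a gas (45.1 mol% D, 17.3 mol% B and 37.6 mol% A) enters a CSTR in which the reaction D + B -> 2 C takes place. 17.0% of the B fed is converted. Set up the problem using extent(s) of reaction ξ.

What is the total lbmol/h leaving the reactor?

B reacted = 0.17 × 662.6 = 112.6 lbmol/h; ν_B = −1, so ξ = 112.6/1 = 112.6 lbmol/h.
Outlet amounts (n = n₀ + ν ξ):
  D: 1727 − 1(112.6) = 1615
  B: 662.6 − 1(112.6) = 549.9
  C: 0 + 2(112.6) = 225.3
  A: 1440 (inert)
Total out = 1615 + 549.9 + 225.3 + 1440 = 3830 lbmol/h.

3830 lbmol/h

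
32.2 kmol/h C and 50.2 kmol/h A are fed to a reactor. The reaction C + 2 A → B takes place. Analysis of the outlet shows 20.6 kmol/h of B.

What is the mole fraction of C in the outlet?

For B: n = n₀ + 1ξ → 20.6 = 0 + 1ξ, giving ξ = 20.6 kmol/h.
Outlet amounts (n = n₀ + ν ξ):
  C: 32.2 − 1(20.6) = 11.6
  A: 50.2 − 2(20.6) = 9
  B: 0 + 1(20.6) = 20.6
Total out = 41.2 kmol/h; y_C = 11.6 / 41.2 = 0.2816.

0.282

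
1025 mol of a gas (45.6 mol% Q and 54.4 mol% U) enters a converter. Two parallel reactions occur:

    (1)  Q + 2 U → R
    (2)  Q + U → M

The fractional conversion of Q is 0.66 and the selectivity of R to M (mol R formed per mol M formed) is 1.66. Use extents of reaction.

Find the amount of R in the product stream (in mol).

Conversion of Q: Q consumed = 0.66 × 467.4 = 308.5 mol = 1ξ₁ + 1ξ₂.
Selectivity: 1ξ₁ / (1ξ₂) = 1.66 → ξ₁ = 1.66 ξ₂.
Substitute: (1·1.66 + 1) ξ₂ = 308.5 → ξ₂ = 116 mol, ξ₁ = 192.5 mol.
Outlet amounts (n = n₀ + Σ ν·ξ):
  Q: 467.4 − 1(192.5) − 1(116) = 158.9
  U: 557.6 − 2(192.5) − 1(116) = 56.6
  R: 0 + 1(192.5) = 192.5
  M: 0 + 1(116) = 116

193 mol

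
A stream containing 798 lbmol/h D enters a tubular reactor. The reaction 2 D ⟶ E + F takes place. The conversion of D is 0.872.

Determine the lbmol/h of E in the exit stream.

348 lbmol/h

D reacted = 0.872 × 798 = 695.9 lbmol/h; ν_D = −2, so ξ = 695.9/2 = 347.9 lbmol/h.
Outlet amounts (n = n₀ + ν ξ):
  D: 798 − 2(347.9) = 102.1
  E: 0 + 1(347.9) = 347.9
  F: 0 + 1(347.9) = 347.9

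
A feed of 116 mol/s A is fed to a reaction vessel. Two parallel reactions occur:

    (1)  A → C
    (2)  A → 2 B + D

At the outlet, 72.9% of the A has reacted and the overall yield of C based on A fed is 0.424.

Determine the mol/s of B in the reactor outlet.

70.8 mol/s

Yield of C: 1ξ₁ / 116 = 0.424 → ξ₁ = 49.18 mol/s.
Conversion of A: 1ξ₁ + 1ξ₂ = 0.729 × 116 = 84.56 → ξ₂ = 35.38 mol/s.
Outlet amounts (n = n₀ + Σ ν·ξ):
  A: 116 − 1(49.18) − 1(35.38) = 31.44
  C: 0 + 1(49.18) = 49.18
  B: 0 + 2(35.38) = 70.76
  D: 0 + 1(35.38) = 35.38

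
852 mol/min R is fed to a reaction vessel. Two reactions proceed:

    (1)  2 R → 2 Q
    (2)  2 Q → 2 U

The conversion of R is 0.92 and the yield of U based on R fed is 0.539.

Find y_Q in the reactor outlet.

0.381

Conversion of R: R consumed = 2ξ₁ = 0.92 × 852 → ξ₁ = 391.9 mol/min.
Yield of U: 2ξ₂ / 852 = 0.539 → ξ₂ = 229.6 mol/min.
Outlet amounts (n = n₀ + Σ ν·ξ):
  R: 852 − 2(391.9) = 68.16
  Q: 0 + 2(391.9) − 2(229.6) = 324.6
  U: 0 + 2(229.6) = 459.2
Total out = 852 mol/min; y_Q = 324.6 / 852 = 0.381.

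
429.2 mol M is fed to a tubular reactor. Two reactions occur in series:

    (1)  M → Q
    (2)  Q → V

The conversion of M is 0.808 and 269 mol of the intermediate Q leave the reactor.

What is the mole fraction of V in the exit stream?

Conversion of M: M consumed = 1ξ₁ = 0.808 × 429.2 → ξ₁ = 346.8 mol.
Q balance: n_Q = 0 + 1ξ₁ − 1ξ₂ = 269 → ξ₂ = (1·346.8 − 269)/1 = 77.79 mol.
Outlet amounts (n = n₀ + Σ ν·ξ):
  M: 429.2 − 1(346.8) = 82.41
  Q: 0 + 1(346.8) − 1(77.79) = 269
  V: 0 + 1(77.79) = 77.79
Total out = 429.2 mol; y_V = 77.79 / 429.2 = 0.1813.

0.181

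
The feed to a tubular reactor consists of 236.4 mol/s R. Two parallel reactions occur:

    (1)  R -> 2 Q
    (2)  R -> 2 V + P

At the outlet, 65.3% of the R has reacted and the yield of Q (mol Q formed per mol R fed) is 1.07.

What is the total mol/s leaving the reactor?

Yield of Q: 2ξ₁ / 236.4 = 1.07 → ξ₁ = 126.5 mol/s.
Conversion of R: 1ξ₁ + 1ξ₂ = 0.653 × 236.4 = 154.4 → ξ₂ = 27.9 mol/s.
Outlet amounts (n = n₀ + Σ ν·ξ):
  R: 236.4 − 1(126.5) − 1(27.9) = 82.03
  Q: 0 + 2(126.5) = 252.9
  V: 0 + 2(27.9) = 55.79
  P: 0 + 1(27.9) = 27.9
Total out = 82.03 + 252.9 + 55.79 + 27.9 = 418.7 mol/s.

419 mol/s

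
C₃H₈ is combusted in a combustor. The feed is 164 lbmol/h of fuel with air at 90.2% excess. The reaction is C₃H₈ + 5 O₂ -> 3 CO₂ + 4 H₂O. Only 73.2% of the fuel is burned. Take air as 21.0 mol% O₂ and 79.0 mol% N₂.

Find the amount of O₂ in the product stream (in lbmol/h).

Stoichiometric O₂ = 5 × 164 = 820 lbmol/h; O₂ fed = 820 × 1.902 = 1560 lbmol/h.
N₂ fed = 1560 × 79/21 = 5867 lbmol/h.
Fuel reacted = 0.732 × 164 → ξ = 120 lbmol/h.
Outlet (n = n₀ + ν ξ):
  C₃H₈: 164 − 1(120) = 43.95
  O₂: 1560 − 5(120) = 959.4
  N₂: 5867 (inert)
  CO₂: 0 + 3(120) = 360.1
  H₂O: 0 + 4(120) = 480.2

959 lbmol/h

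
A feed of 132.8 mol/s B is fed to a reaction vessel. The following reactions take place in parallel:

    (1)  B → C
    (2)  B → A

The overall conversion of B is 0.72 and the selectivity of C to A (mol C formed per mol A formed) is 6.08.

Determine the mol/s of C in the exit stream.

82.1 mol/s

Conversion of B: B consumed = 0.72 × 132.8 = 95.62 mol/s = 1ξ₁ + 1ξ₂.
Selectivity: 1ξ₁ / (1ξ₂) = 6.08 → ξ₁ = 6.08 ξ₂.
Substitute: (1·6.08 + 1) ξ₂ = 95.62 → ξ₂ = 13.51 mol/s, ξ₁ = 82.11 mol/s.
Outlet amounts (n = n₀ + Σ ν·ξ):
  B: 132.8 − 1(82.11) − 1(13.51) = 37.18
  C: 0 + 1(82.11) = 82.11
  A: 0 + 1(13.51) = 13.51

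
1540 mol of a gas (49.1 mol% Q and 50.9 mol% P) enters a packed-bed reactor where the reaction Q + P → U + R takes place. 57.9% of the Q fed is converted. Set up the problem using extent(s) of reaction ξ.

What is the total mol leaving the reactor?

Q reacted = 0.579 × 756.1 = 437.8 mol; ν_Q = −1, so ξ = 437.8/1 = 437.8 mol.
Outlet amounts (n = n₀ + ν ξ):
  Q: 756.1 − 1(437.8) = 318.3
  P: 783.9 − 1(437.8) = 346.1
  U: 0 + 1(437.8) = 437.8
  R: 0 + 1(437.8) = 437.8
Total out = 318.3 + 346.1 + 437.8 + 437.8 = 1540 mol.

1540 mol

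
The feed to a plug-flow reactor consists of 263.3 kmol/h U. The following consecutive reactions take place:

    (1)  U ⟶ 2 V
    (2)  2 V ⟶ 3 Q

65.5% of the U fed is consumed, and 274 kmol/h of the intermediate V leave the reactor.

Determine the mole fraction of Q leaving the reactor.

0.226

Conversion of U: U consumed = 1ξ₁ = 0.655 × 263.3 → ξ₁ = 172.5 kmol/h.
V balance: n_V = 0 + 2ξ₁ − 2ξ₂ = 274 → ξ₂ = (2·172.5 − 274)/2 = 35.46 kmol/h.
Outlet amounts (n = n₀ + Σ ν·ξ):
  U: 263.3 − 1(172.5) = 90.84
  V: 0 + 2(172.5) − 2(35.46) = 274
  Q: 0 + 3(35.46) = 106.4
Total out = 471.2 kmol/h; y_Q = 106.4 / 471.2 = 0.2258.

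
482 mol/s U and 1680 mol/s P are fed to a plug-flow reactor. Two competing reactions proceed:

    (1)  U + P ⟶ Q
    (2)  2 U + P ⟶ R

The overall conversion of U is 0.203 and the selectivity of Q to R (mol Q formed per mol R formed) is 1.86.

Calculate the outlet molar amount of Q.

47.1 mol/s

Conversion of U: U consumed = 0.203 × 482 = 97.85 mol/s = 1ξ₁ + 2ξ₂.
Selectivity: 1ξ₁ / (1ξ₂) = 1.86 → ξ₁ = 1.86 ξ₂.
Substitute: (1·1.86 + 2) ξ₂ = 97.85 → ξ₂ = 25.35 mol/s, ξ₁ = 47.15 mol/s.
Outlet amounts (n = n₀ + Σ ν·ξ):
  U: 482 − 1(47.15) − 2(25.35) = 384.2
  P: 1680 − 1(47.15) − 1(25.35) = 1608
  Q: 0 + 1(47.15) = 47.15
  R: 0 + 1(25.35) = 25.35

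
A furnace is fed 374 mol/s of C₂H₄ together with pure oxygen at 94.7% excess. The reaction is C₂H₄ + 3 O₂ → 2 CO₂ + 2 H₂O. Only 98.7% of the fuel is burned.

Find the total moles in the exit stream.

Stoichiometric O₂ = 3 × 374 = 1122 mol/s; O₂ fed = 1122 × 1.947 = 2185 mol/s.
Fuel reacted = 0.987 × 374 → ξ = 369.1 mol/s.
Outlet (n = n₀ + ν ξ):
  C₂H₄: 374 − 1(369.1) = 4.862
  O₂: 2185 − 3(369.1) = 1077
  CO₂: 0 + 2(369.1) = 738.3
  H₂O: 0 + 2(369.1) = 738.3
Total out = 4.862 + 1077 + 738.3 + 738.3 = 2559 mol/s.

2560 mol/s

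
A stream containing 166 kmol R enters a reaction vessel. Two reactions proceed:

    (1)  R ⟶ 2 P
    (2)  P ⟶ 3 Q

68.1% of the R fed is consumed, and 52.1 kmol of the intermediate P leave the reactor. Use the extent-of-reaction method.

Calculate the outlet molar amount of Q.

522 kmol

Conversion of R: R consumed = 1ξ₁ = 0.681 × 166 → ξ₁ = 113 kmol.
P balance: n_P = 0 + 2ξ₁ − 1ξ₂ = 52.1 → ξ₂ = (2·113 − 52.1)/1 = 174 kmol.
Outlet amounts (n = n₀ + Σ ν·ξ):
  R: 166 − 1(113) = 52.95
  P: 0 + 2(113) − 1(174) = 52.1
  Q: 0 + 3(174) = 522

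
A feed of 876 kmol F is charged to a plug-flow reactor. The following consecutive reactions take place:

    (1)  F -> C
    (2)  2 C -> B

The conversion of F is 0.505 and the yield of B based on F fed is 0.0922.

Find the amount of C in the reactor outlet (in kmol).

Conversion of F: F consumed = 1ξ₁ = 0.505 × 876 → ξ₁ = 442.4 kmol.
Yield of B: 1ξ₂ / 876 = 0.0922 → ξ₂ = 80.77 kmol.
Outlet amounts (n = n₀ + Σ ν·ξ):
  F: 876 − 1(442.4) = 433.6
  C: 0 + 1(442.4) − 2(80.77) = 280.8
  B: 0 + 1(80.77) = 80.77

281 kmol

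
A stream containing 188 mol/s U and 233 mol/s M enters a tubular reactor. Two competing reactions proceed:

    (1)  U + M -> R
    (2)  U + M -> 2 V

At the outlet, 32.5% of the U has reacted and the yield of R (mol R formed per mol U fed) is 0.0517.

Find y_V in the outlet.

0.25

Yield of R: 1ξ₁ / 188 = 0.0517 → ξ₁ = 9.72 mol/s.
Conversion of U: 1ξ₁ + 1ξ₂ = 0.325 × 188 = 61.1 → ξ₂ = 51.38 mol/s.
Outlet amounts (n = n₀ + Σ ν·ξ):
  U: 188 − 1(9.72) − 1(51.38) = 126.9
  M: 233 − 1(9.72) − 1(51.38) = 171.9
  R: 0 + 1(9.72) = 9.72
  V: 0 + 2(51.38) = 102.8
Total out = 411.3 mol/s; y_V = 102.8 / 411.3 = 0.2499.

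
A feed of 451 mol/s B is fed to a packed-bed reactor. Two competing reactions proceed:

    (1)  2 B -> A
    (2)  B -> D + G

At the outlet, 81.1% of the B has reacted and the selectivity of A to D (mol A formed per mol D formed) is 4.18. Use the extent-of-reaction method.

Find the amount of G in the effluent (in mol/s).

Conversion of B: B consumed = 0.811 × 451 = 365.8 mol/s = 2ξ₁ + 1ξ₂.
Selectivity: 1ξ₁ / (1ξ₂) = 4.18 → ξ₁ = 4.18 ξ₂.
Substitute: (2·4.18 + 1) ξ₂ = 365.8 → ξ₂ = 39.08 mol/s, ξ₁ = 163.3 mol/s.
Outlet amounts (n = n₀ + Σ ν·ξ):
  B: 451 − 2(163.3) − 1(39.08) = 85.24
  A: 0 + 1(163.3) = 163.3
  D: 0 + 1(39.08) = 39.08
  G: 0 + 1(39.08) = 39.08

39.1 mol/s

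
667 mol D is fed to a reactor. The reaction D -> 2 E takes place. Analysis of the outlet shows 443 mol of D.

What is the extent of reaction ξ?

ξ = 224 mol

For D: n = n₀ − 1ξ → 443 = 667 − 1ξ, giving ξ = 224 mol.
Outlet amounts (n = n₀ + ν ξ):
  D: 667 − 1(224) = 443
  E: 0 + 2(224) = 448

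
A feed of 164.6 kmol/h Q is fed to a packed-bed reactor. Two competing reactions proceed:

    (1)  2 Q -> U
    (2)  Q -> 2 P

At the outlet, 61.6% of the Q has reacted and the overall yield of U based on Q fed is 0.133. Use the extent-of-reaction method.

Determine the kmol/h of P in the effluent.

Yield of U: 1ξ₁ / 164.6 = 0.133 → ξ₁ = 21.89 kmol/h.
Conversion of Q: 2ξ₁ + 1ξ₂ = 0.616 × 164.6 = 101.4 → ξ₂ = 57.61 kmol/h.
Outlet amounts (n = n₀ + Σ ν·ξ):
  Q: 164.6 − 2(21.89) − 1(57.61) = 63.21
  U: 0 + 1(21.89) = 21.89
  P: 0 + 2(57.61) = 115.2

115 kmol/h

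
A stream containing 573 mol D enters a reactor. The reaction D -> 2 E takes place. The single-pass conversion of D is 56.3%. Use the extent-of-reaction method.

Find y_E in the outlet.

0.72

D reacted = 0.563 × 573 = 322.6 mol; ν_D = −1, so ξ = 322.6/1 = 322.6 mol.
Outlet amounts (n = n₀ + ν ξ):
  D: 573 − 1(322.6) = 250.4
  E: 0 + 2(322.6) = 645.2
Total out = 895.6 mol; y_E = 645.2 / 895.6 = 0.7204.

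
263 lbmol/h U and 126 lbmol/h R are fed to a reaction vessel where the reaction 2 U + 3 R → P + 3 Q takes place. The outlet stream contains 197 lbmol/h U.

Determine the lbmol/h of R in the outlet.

For U: n = n₀ − 2ξ → 197 = 263 − 2ξ, giving ξ = 33 lbmol/h.
Outlet amounts (n = n₀ + ν ξ):
  U: 263 − 2(33) = 197
  R: 126 − 3(33) = 27
  P: 0 + 1(33) = 33
  Q: 0 + 3(33) = 99

27 lbmol/h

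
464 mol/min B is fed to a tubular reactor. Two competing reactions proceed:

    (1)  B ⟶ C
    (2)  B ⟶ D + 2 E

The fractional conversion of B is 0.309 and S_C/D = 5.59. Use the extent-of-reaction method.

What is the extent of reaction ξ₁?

ξ₁ = 122 mol/min

Conversion of B: B consumed = 0.309 × 464 = 143.4 mol/min = 1ξ₁ + 1ξ₂.
Selectivity: 1ξ₁ / (1ξ₂) = 5.59 → ξ₁ = 5.59 ξ₂.
Substitute: (1·5.59 + 1) ξ₂ = 143.4 → ξ₂ = 21.76 mol/min, ξ₁ = 121.6 mol/min.
Outlet amounts (n = n₀ + Σ ν·ξ):
  B: 464 − 1(121.6) − 1(21.76) = 320.6
  C: 0 + 1(121.6) = 121.6
  D: 0 + 1(21.76) = 21.76
  E: 0 + 2(21.76) = 43.51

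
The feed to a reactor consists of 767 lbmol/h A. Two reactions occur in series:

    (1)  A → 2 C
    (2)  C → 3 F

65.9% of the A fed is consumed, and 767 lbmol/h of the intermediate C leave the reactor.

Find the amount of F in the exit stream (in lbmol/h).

732 lbmol/h

Conversion of A: A consumed = 1ξ₁ = 0.659 × 767 → ξ₁ = 505.5 lbmol/h.
C balance: n_C = 0 + 2ξ₁ − 1ξ₂ = 767 → ξ₂ = (2·505.5 − 767)/1 = 243.9 lbmol/h.
Outlet amounts (n = n₀ + Σ ν·ξ):
  A: 767 − 1(505.5) = 261.5
  C: 0 + 2(505.5) − 1(243.9) = 767
  F: 0 + 3(243.9) = 731.7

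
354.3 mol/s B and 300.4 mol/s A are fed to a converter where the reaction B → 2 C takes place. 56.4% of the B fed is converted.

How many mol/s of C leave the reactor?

B reacted = 0.564 × 354.3 = 199.8 mol/s; ν_B = −1, so ξ = 199.8/1 = 199.8 mol/s.
Outlet amounts (n = n₀ + ν ξ):
  B: 354.3 − 1(199.8) = 154.5
  C: 0 + 2(199.8) = 399.7
  A: 300.4 (inert)

400 mol/s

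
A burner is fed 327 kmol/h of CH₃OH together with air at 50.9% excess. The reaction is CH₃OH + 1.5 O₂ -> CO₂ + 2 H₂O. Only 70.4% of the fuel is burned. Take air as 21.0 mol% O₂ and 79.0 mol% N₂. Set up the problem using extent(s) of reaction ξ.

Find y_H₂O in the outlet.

0.116

Stoichiometric O₂ = 1.5 × 327 = 490.5 kmol/h; O₂ fed = 490.5 × 1.509 = 740.2 kmol/h.
N₂ fed = 740.2 × 79/21 = 2784 kmol/h.
Fuel reacted = 0.704 × 327 → ξ = 230.2 kmol/h.
Outlet (n = n₀ + ν ξ):
  CH₃OH: 327 − 1(230.2) = 96.79
  O₂: 740.2 − 1.5(230.2) = 394.9
  N₂: 2784 (inert)
  CO₂: 0 + 1(230.2) = 230.2
  H₂O: 0 + 2(230.2) = 460.4
Total out = 3967 kmol/h; y_H₂O = 460.4 / 3967 = 0.1161.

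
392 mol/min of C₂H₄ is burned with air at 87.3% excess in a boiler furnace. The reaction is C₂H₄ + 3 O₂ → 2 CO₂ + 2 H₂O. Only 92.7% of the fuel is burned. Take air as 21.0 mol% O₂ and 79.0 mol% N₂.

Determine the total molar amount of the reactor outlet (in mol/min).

Stoichiometric O₂ = 3 × 392 = 1176 mol/min; O₂ fed = 1176 × 1.873 = 2203 mol/min.
N₂ fed = 2203 × 79/21 = 8286 mol/min.
Fuel reacted = 0.927 × 392 → ξ = 363.4 mol/min.
Outlet (n = n₀ + ν ξ):
  C₂H₄: 392 − 1(363.4) = 28.62
  O₂: 2203 − 3(363.4) = 1112
  N₂: 8286 (inert)
  CO₂: 0 + 2(363.4) = 726.8
  H₂O: 0 + 2(363.4) = 726.8
Total out = 28.62 + 1112 + 8286 + 726.8 + 726.8 = 10880 mol/min.

10900 mol/min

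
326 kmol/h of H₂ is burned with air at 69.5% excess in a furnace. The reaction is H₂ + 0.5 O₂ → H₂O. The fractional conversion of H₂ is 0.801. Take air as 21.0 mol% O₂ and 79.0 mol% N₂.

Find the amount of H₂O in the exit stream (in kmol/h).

261 kmol/h

Stoichiometric O₂ = 0.5 × 326 = 163 kmol/h; O₂ fed = 163 × 1.695 = 276.3 kmol/h.
N₂ fed = 276.3 × 79/21 = 1039 kmol/h.
Fuel reacted = 0.801 × 326 → ξ = 261.1 kmol/h.
Outlet (n = n₀ + ν ξ):
  H₂: 326 − 1(261.1) = 64.87
  O₂: 276.3 − 0.5(261.1) = 145.7
  N₂: 1039 (inert)
  H₂O: 0 + 1(261.1) = 261.1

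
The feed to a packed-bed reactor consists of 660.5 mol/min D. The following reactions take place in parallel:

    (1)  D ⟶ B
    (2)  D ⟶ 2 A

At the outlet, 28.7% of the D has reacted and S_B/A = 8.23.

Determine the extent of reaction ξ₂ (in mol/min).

Conversion of D: D consumed = 0.287 × 660.5 = 189.6 mol/min = 1ξ₁ + 1ξ₂.
Selectivity: 1ξ₁ / (2ξ₂) = 8.23 → ξ₁ = 16.46 ξ₂.
Substitute: (1·16.46 + 1) ξ₂ = 189.6 → ξ₂ = 10.86 mol/min, ξ₁ = 178.7 mol/min.
Outlet amounts (n = n₀ + Σ ν·ξ):
  D: 660.5 − 1(178.7) − 1(10.86) = 470.9
  B: 0 + 1(178.7) = 178.7
  A: 0 + 2(10.86) = 21.71

ξ₂ = 10.9 mol/min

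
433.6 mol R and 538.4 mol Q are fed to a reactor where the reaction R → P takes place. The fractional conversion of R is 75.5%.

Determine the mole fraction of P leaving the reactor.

R reacted = 0.755 × 433.6 = 327.4 mol; ν_R = −1, so ξ = 327.4/1 = 327.4 mol.
Outlet amounts (n = n₀ + ν ξ):
  R: 433.6 − 1(327.4) = 106.2
  P: 0 + 1(327.4) = 327.4
  Q: 538.4 (inert)
Total out = 972 mol; y_P = 327.4 / 972 = 0.3368.

0.337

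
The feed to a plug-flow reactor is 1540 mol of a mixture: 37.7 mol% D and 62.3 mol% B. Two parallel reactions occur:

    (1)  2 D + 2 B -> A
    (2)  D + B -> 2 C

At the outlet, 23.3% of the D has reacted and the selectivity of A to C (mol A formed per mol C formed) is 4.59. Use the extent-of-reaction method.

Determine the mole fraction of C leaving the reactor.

0.0104

Conversion of D: D consumed = 0.233 × 580.6 = 135.3 mol = 2ξ₁ + 1ξ₂.
Selectivity: 1ξ₁ / (2ξ₂) = 4.59 → ξ₁ = 9.18 ξ₂.
Substitute: (2·9.18 + 1) ξ₂ = 135.3 → ξ₂ = 6.987 mol, ξ₁ = 64.14 mol.
Outlet amounts (n = n₀ + Σ ν·ξ):
  D: 580.6 − 2(64.14) − 1(6.987) = 445.3
  B: 959.4 − 2(64.14) − 1(6.987) = 824.1
  A: 0 + 1(64.14) = 64.14
  C: 0 + 2(6.987) = 13.97
Total out = 1348 mol; y_C = 13.97 / 1348 = 0.01037.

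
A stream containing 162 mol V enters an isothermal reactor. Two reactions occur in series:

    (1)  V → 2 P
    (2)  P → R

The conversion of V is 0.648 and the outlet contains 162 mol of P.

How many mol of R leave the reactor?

48 mol

Conversion of V: V consumed = 1ξ₁ = 0.648 × 162 → ξ₁ = 105 mol.
P balance: n_P = 0 + 2ξ₁ − 1ξ₂ = 162 → ξ₂ = (2·105 − 162)/1 = 47.95 mol.
Outlet amounts (n = n₀ + Σ ν·ξ):
  V: 162 − 1(105) = 57.02
  P: 0 + 2(105) − 1(47.95) = 162
  R: 0 + 1(47.95) = 47.95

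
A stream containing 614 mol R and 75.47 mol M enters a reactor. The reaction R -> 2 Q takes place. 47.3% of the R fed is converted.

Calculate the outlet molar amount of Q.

581 mol

R reacted = 0.473 × 614 = 290.4 mol; ν_R = −1, so ξ = 290.4/1 = 290.4 mol.
Outlet amounts (n = n₀ + ν ξ):
  R: 614 − 1(290.4) = 323.6
  Q: 0 + 2(290.4) = 580.8
  M: 75.47 (inert)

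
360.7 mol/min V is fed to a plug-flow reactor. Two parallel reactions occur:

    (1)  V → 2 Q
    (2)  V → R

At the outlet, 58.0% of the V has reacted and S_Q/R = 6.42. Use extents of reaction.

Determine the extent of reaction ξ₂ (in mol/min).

ξ₂ = 49.7 mol/min

Conversion of V: V consumed = 0.58 × 360.7 = 209.2 mol/min = 1ξ₁ + 1ξ₂.
Selectivity: 2ξ₁ / (1ξ₂) = 6.42 → ξ₁ = 3.21 ξ₂.
Substitute: (1·3.21 + 1) ξ₂ = 209.2 → ξ₂ = 49.69 mol/min, ξ₁ = 159.5 mol/min.
Outlet amounts (n = n₀ + Σ ν·ξ):
  V: 360.7 − 1(159.5) − 1(49.69) = 151.5
  Q: 0 + 2(159.5) = 319
  R: 0 + 1(49.69) = 49.69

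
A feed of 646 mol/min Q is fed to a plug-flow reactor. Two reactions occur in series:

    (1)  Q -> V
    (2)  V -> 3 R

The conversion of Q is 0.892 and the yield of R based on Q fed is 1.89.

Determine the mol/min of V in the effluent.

Conversion of Q: Q consumed = 1ξ₁ = 0.892 × 646 → ξ₁ = 576.2 mol/min.
Yield of R: 3ξ₂ / 646 = 1.89 → ξ₂ = 407 mol/min.
Outlet amounts (n = n₀ + Σ ν·ξ):
  Q: 646 − 1(576.2) = 69.77
  V: 0 + 1(576.2) − 1(407) = 169.3
  R: 0 + 3(407) = 1221

169 mol/min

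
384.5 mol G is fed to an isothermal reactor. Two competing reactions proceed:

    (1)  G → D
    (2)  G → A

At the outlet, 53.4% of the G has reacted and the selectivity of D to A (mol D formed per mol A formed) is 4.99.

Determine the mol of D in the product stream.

171 mol

Conversion of G: G consumed = 0.534 × 384.5 = 205.3 mol = 1ξ₁ + 1ξ₂.
Selectivity: 1ξ₁ / (1ξ₂) = 4.99 → ξ₁ = 4.99 ξ₂.
Substitute: (1·4.99 + 1) ξ₂ = 205.3 → ξ₂ = 34.28 mol, ξ₁ = 171 mol.
Outlet amounts (n = n₀ + Σ ν·ξ):
  G: 384.5 − 1(171) − 1(34.28) = 179.2
  D: 0 + 1(171) = 171
  A: 0 + 1(34.28) = 34.28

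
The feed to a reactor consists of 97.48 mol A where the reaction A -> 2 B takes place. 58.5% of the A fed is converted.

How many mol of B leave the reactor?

A reacted = 0.585 × 97.48 = 57.03 mol; ν_A = −1, so ξ = 57.03/1 = 57.03 mol.
Outlet amounts (n = n₀ + ν ξ):
  A: 97.48 − 1(57.03) = 40.45
  B: 0 + 2(57.03) = 114.1

114 mol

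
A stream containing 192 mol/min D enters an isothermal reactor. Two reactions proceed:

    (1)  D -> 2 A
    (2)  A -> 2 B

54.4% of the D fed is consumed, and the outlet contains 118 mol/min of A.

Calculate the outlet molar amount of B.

182 mol/min

Conversion of D: D consumed = 1ξ₁ = 0.544 × 192 → ξ₁ = 104.4 mol/min.
A balance: n_A = 0 + 2ξ₁ − 1ξ₂ = 118 → ξ₂ = (2·104.4 − 118)/1 = 90.9 mol/min.
Outlet amounts (n = n₀ + Σ ν·ξ):
  D: 192 − 1(104.4) = 87.55
  A: 0 + 2(104.4) − 1(90.9) = 118
  B: 0 + 2(90.9) = 181.8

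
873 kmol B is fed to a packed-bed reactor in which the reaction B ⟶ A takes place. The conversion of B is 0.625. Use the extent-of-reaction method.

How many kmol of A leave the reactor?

B reacted = 0.625 × 873 = 545.6 kmol; ν_B = −1, so ξ = 545.6/1 = 545.6 kmol.
Outlet amounts (n = n₀ + ν ξ):
  B: 873 − 1(545.6) = 327.4
  A: 0 + 1(545.6) = 545.6

546 kmol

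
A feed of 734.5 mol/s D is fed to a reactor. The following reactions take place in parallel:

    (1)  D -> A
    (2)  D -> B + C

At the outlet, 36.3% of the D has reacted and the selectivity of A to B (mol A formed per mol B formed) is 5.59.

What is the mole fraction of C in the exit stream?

Conversion of D: D consumed = 0.363 × 734.5 = 266.6 mol/s = 1ξ₁ + 1ξ₂.
Selectivity: 1ξ₁ / (1ξ₂) = 5.59 → ξ₁ = 5.59 ξ₂.
Substitute: (1·5.59 + 1) ξ₂ = 266.6 → ξ₂ = 40.46 mol/s, ξ₁ = 226.2 mol/s.
Outlet amounts (n = n₀ + Σ ν·ξ):
  D: 734.5 − 1(226.2) − 1(40.46) = 467.9
  A: 0 + 1(226.2) = 226.2
  B: 0 + 1(40.46) = 40.46
  C: 0 + 1(40.46) = 40.46
Total out = 775 mol/s; y_C = 40.46 / 775 = 0.05221.

0.0522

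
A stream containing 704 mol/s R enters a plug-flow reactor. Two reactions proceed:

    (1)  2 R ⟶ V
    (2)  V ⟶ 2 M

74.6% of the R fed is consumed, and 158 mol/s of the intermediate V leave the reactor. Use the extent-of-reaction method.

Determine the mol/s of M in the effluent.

Conversion of R: R consumed = 2ξ₁ = 0.746 × 704 → ξ₁ = 262.6 mol/s.
V balance: n_V = 0 + 1ξ₁ − 1ξ₂ = 158 → ξ₂ = (1·262.6 − 158)/1 = 104.6 mol/s.
Outlet amounts (n = n₀ + Σ ν·ξ):
  R: 704 − 2(262.6) = 178.8
  V: 0 + 1(262.6) − 1(104.6) = 158
  M: 0 + 2(104.6) = 209.2

209 mol/s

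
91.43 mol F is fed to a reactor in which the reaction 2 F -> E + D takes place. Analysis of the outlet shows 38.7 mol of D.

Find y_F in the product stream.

For D: n = n₀ + 1ξ → 38.7 = 0 + 1ξ, giving ξ = 38.7 mol.
Outlet amounts (n = n₀ + ν ξ):
  F: 91.43 − 2(38.7) = 14.03
  E: 0 + 1(38.7) = 38.7
  D: 0 + 1(38.7) = 38.7
Total out = 91.43 mol; y_F = 14.03 / 91.43 = 0.1535.

0.153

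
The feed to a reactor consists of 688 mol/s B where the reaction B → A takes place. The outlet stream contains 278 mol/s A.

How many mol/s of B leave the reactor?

410 mol/s

For A: n = n₀ + 1ξ → 278 = 0 + 1ξ, giving ξ = 278 mol/s.
Outlet amounts (n = n₀ + ν ξ):
  B: 688 − 1(278) = 410
  A: 0 + 1(278) = 278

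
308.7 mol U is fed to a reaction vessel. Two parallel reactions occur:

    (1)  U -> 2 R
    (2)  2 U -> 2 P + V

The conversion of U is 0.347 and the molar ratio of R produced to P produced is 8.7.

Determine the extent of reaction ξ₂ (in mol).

Conversion of U: U consumed = 0.347 × 308.7 = 107.1 mol = 1ξ₁ + 2ξ₂.
Selectivity: 2ξ₁ / (2ξ₂) = 8.7 → ξ₁ = 8.7 ξ₂.
Substitute: (1·8.7 + 2) ξ₂ = 107.1 → ξ₂ = 10.01 mol, ξ₁ = 87.1 mol.
Outlet amounts (n = n₀ + Σ ν·ξ):
  U: 308.7 − 1(87.1) − 2(10.01) = 201.6
  R: 0 + 2(87.1) = 174.2
  P: 0 + 2(10.01) = 20.02
  V: 0 + 1(10.01) = 10.01

ξ₂ = 10 mol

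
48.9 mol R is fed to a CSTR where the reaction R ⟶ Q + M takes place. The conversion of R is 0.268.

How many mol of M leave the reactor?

R reacted = 0.268 × 48.9 = 13.11 mol; ν_R = −1, so ξ = 13.11/1 = 13.11 mol.
Outlet amounts (n = n₀ + ν ξ):
  R: 48.9 − 1(13.11) = 35.79
  Q: 0 + 1(13.11) = 13.11
  M: 0 + 1(13.11) = 13.11

13.1 mol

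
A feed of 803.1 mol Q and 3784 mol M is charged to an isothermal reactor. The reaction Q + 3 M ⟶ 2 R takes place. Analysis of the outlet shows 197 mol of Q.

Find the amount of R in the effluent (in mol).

For Q: n = n₀ − 1ξ → 197 = 803.1 − 1ξ, giving ξ = 606.1 mol.
Outlet amounts (n = n₀ + ν ξ):
  Q: 803.1 − 1(606.1) = 197
  M: 3784 − 3(606.1) = 1966
  R: 0 + 2(606.1) = 1212

1210 mol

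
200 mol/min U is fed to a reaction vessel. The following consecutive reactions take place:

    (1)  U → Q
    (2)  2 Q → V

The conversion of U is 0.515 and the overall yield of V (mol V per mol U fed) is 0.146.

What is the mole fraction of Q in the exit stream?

0.261

Conversion of U: U consumed = 1ξ₁ = 0.515 × 200 → ξ₁ = 103 mol/min.
Yield of V: 1ξ₂ / 200 = 0.146 → ξ₂ = 29.2 mol/min.
Outlet amounts (n = n₀ + Σ ν·ξ):
  U: 200 − 1(103) = 97
  Q: 0 + 1(103) − 2(29.2) = 44.6
  V: 0 + 1(29.2) = 29.2
Total out = 170.8 mol/min; y_Q = 44.6 / 170.8 = 0.2611.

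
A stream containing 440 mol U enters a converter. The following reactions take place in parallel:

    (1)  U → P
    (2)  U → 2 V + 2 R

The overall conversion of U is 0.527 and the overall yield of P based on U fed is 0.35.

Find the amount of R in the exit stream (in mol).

156 mol

Yield of P: 1ξ₁ / 440 = 0.35 → ξ₁ = 154 mol.
Conversion of U: 1ξ₁ + 1ξ₂ = 0.527 × 440 = 231.9 → ξ₂ = 77.88 mol.
Outlet amounts (n = n₀ + Σ ν·ξ):
  U: 440 − 1(154) − 1(77.88) = 208.1
  P: 0 + 1(154) = 154
  V: 0 + 2(77.88) = 155.8
  R: 0 + 2(77.88) = 155.8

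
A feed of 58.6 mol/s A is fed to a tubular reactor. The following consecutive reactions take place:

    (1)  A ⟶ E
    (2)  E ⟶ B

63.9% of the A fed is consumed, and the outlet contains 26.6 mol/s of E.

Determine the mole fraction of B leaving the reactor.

Conversion of A: A consumed = 1ξ₁ = 0.639 × 58.6 → ξ₁ = 37.45 mol/s.
E balance: n_E = 0 + 1ξ₁ − 1ξ₂ = 26.6 → ξ₂ = (1·37.45 − 26.6)/1 = 10.85 mol/s.
Outlet amounts (n = n₀ + Σ ν·ξ):
  A: 58.6 − 1(37.45) = 21.15
  E: 0 + 1(37.45) − 1(10.85) = 26.6
  B: 0 + 1(10.85) = 10.85
Total out = 58.6 mol/s; y_B = 10.85 / 58.6 = 0.1851.

0.185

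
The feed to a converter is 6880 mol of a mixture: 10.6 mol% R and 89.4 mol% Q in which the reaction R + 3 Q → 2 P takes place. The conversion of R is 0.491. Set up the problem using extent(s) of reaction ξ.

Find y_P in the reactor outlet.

R reacted = 0.491 × 729.3 = 358.1 mol; ν_R = −1, so ξ = 358.1/1 = 358.1 mol.
Outlet amounts (n = n₀ + ν ξ):
  R: 729.3 − 1(358.1) = 371.2
  Q: 6151 − 3(358.1) = 5076
  P: 0 + 2(358.1) = 716.2
Total out = 6164 mol; y_P = 716.2 / 6164 = 0.1162.

0.116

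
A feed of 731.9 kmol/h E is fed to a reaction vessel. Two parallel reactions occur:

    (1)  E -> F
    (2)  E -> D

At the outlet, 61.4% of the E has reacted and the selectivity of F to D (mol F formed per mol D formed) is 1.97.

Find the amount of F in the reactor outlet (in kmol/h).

298 kmol/h

Conversion of E: E consumed = 0.614 × 731.9 = 449.4 kmol/h = 1ξ₁ + 1ξ₂.
Selectivity: 1ξ₁ / (1ξ₂) = 1.97 → ξ₁ = 1.97 ξ₂.
Substitute: (1·1.97 + 1) ξ₂ = 449.4 → ξ₂ = 151.3 kmol/h, ξ₁ = 298.1 kmol/h.
Outlet amounts (n = n₀ + Σ ν·ξ):
  E: 731.9 − 1(298.1) − 1(151.3) = 282.5
  F: 0 + 1(298.1) = 298.1
  D: 0 + 1(151.3) = 151.3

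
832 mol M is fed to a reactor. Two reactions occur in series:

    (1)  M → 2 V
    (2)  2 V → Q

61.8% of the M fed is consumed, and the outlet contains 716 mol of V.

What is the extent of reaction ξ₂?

ξ₂ = 156 mol

Conversion of M: M consumed = 1ξ₁ = 0.618 × 832 → ξ₁ = 514.2 mol.
V balance: n_V = 0 + 2ξ₁ − 2ξ₂ = 716 → ξ₂ = (2·514.2 − 716)/2 = 156.2 mol.
Outlet amounts (n = n₀ + Σ ν·ξ):
  M: 832 − 1(514.2) = 317.8
  V: 0 + 2(514.2) − 2(156.2) = 716
  Q: 0 + 1(156.2) = 156.2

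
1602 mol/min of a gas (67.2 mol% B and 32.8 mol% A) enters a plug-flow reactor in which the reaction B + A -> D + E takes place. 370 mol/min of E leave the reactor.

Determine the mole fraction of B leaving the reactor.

For E: n = n₀ + 1ξ → 370 = 0 + 1ξ, giving ξ = 370 mol/min.
Outlet amounts (n = n₀ + ν ξ):
  B: 1077 − 1(370) = 706.5
  A: 525.5 − 1(370) = 155.5
  D: 0 + 1(370) = 370
  E: 0 + 1(370) = 370
Total out = 1602 mol/min; y_B = 706.5 / 1602 = 0.441.

0.441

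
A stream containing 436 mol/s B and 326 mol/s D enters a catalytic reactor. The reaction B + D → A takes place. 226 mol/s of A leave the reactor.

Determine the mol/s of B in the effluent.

210 mol/s

For A: n = n₀ + 1ξ → 226 = 0 + 1ξ, giving ξ = 226 mol/s.
Outlet amounts (n = n₀ + ν ξ):
  B: 436 − 1(226) = 210
  D: 326 − 1(226) = 100
  A: 0 + 1(226) = 226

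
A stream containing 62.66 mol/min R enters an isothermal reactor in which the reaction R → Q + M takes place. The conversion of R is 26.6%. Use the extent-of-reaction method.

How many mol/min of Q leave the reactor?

R reacted = 0.266 × 62.66 = 16.67 mol/min; ν_R = −1, so ξ = 16.67/1 = 16.67 mol/min.
Outlet amounts (n = n₀ + ν ξ):
  R: 62.66 − 1(16.67) = 45.99
  Q: 0 + 1(16.67) = 16.67
  M: 0 + 1(16.67) = 16.67

16.7 mol/min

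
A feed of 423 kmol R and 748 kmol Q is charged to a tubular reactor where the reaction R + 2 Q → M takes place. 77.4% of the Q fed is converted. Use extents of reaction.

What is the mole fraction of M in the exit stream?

Q reacted = 0.774 × 748 = 579 kmol; ν_Q = −2, so ξ = 579/2 = 289.5 kmol.
Outlet amounts (n = n₀ + ν ξ):
  R: 423 − 1(289.5) = 133.5
  Q: 748 − 2(289.5) = 169
  M: 0 + 1(289.5) = 289.5
Total out = 592 kmol; y_M = 289.5 / 592 = 0.4889.

0.489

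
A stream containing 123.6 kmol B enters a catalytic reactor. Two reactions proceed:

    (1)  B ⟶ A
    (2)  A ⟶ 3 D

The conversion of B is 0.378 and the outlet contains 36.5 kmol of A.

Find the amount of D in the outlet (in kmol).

30.7 kmol

Conversion of B: B consumed = 1ξ₁ = 0.378 × 123.6 → ξ₁ = 46.72 kmol.
A balance: n_A = 0 + 1ξ₁ − 1ξ₂ = 36.5 → ξ₂ = (1·46.72 − 36.5)/1 = 10.22 kmol.
Outlet amounts (n = n₀ + Σ ν·ξ):
  B: 123.6 − 1(46.72) = 76.88
  A: 0 + 1(46.72) − 1(10.22) = 36.5
  D: 0 + 3(10.22) = 30.66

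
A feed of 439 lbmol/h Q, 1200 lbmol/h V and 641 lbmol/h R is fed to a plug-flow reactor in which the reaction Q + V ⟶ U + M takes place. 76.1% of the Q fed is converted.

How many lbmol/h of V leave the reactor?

Q reacted = 0.761 × 439 = 334.1 lbmol/h; ν_Q = −1, so ξ = 334.1/1 = 334.1 lbmol/h.
Outlet amounts (n = n₀ + ν ξ):
  Q: 439 − 1(334.1) = 104.9
  V: 1200 − 1(334.1) = 865.9
  U: 0 + 1(334.1) = 334.1
  M: 0 + 1(334.1) = 334.1
  R: 641 (inert)

866 lbmol/h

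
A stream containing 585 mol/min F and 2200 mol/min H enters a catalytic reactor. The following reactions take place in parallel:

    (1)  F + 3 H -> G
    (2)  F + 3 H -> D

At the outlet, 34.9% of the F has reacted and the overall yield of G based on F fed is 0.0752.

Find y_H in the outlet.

Yield of G: 1ξ₁ / 585 = 0.0752 → ξ₁ = 43.99 mol/min.
Conversion of F: 1ξ₁ + 1ξ₂ = 0.349 × 585 = 204.2 → ξ₂ = 160.2 mol/min.
Outlet amounts (n = n₀ + Σ ν·ξ):
  F: 585 − 1(43.99) − 1(160.2) = 380.8
  H: 2200 − 3(43.99) − 3(160.2) = 1588
  G: 0 + 1(43.99) = 43.99
  D: 0 + 1(160.2) = 160.2
Total out = 2173 mol/min; y_H = 1588 / 2173 = 0.7307.

0.731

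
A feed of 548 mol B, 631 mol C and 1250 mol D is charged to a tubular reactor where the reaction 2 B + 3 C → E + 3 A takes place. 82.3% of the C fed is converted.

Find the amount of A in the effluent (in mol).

519 mol

C reacted = 0.823 × 631 = 519.3 mol; ν_C = −3, so ξ = 519.3/3 = 173.1 mol.
Outlet amounts (n = n₀ + ν ξ):
  B: 548 − 2(173.1) = 201.8
  C: 631 − 3(173.1) = 111.7
  E: 0 + 1(173.1) = 173.1
  A: 0 + 3(173.1) = 519.3
  D: 1250 (inert)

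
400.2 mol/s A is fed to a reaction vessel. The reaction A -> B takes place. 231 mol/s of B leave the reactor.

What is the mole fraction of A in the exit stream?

For B: n = n₀ + 1ξ → 231 = 0 + 1ξ, giving ξ = 231 mol/s.
Outlet amounts (n = n₀ + ν ξ):
  A: 400.2 − 1(231) = 169.2
  B: 0 + 1(231) = 231
Total out = 400.2 mol/s; y_A = 169.2 / 400.2 = 0.4228.

0.423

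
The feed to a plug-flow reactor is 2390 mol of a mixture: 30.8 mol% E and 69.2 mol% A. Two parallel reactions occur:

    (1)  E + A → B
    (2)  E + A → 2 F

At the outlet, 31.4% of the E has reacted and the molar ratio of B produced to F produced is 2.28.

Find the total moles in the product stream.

Conversion of E: E consumed = 0.314 × 736.1 = 231.1 mol = 1ξ₁ + 1ξ₂.
Selectivity: 1ξ₁ / (2ξ₂) = 2.28 → ξ₁ = 4.56 ξ₂.
Substitute: (1·4.56 + 1) ξ₂ = 231.1 → ξ₂ = 41.57 mol, ξ₁ = 189.6 mol.
Outlet amounts (n = n₀ + Σ ν·ξ):
  E: 736.1 − 1(189.6) − 1(41.57) = 505
  A: 1654 − 1(189.6) − 1(41.57) = 1423
  B: 0 + 1(189.6) = 189.6
  F: 0 + 2(41.57) = 83.14
Total out = 505 + 1423 + 189.6 + 83.14 = 2200 mol.

2200 mol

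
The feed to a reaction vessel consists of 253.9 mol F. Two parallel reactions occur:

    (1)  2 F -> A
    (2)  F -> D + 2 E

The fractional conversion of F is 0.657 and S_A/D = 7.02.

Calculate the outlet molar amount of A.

77.9 mol

Conversion of F: F consumed = 0.657 × 253.9 = 166.8 mol = 2ξ₁ + 1ξ₂.
Selectivity: 1ξ₁ / (1ξ₂) = 7.02 → ξ₁ = 7.02 ξ₂.
Substitute: (2·7.02 + 1) ξ₂ = 166.8 → ξ₂ = 11.09 mol, ξ₁ = 77.86 mol.
Outlet amounts (n = n₀ + Σ ν·ξ):
  F: 253.9 − 2(77.86) − 1(11.09) = 87.09
  A: 0 + 1(77.86) = 77.86
  D: 0 + 1(11.09) = 11.09
  E: 0 + 2(11.09) = 22.18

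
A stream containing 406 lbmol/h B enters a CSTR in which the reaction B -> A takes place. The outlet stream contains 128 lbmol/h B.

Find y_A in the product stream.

For B: n = n₀ − 1ξ → 128 = 406 − 1ξ, giving ξ = 278 lbmol/h.
Outlet amounts (n = n₀ + ν ξ):
  B: 406 − 1(278) = 128
  A: 0 + 1(278) = 278
Total out = 406 lbmol/h; y_A = 278 / 406 = 0.6847.

0.685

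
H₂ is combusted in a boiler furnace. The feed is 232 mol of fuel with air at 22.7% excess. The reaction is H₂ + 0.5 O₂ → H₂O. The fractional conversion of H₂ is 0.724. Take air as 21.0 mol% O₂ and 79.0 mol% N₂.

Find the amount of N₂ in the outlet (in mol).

535 mol

Stoichiometric O₂ = 0.5 × 232 = 116 mol; O₂ fed = 116 × 1.227 = 142.3 mol.
N₂ fed = 142.3 × 79/21 = 535.4 mol.
Fuel reacted = 0.724 × 232 → ξ = 168 mol.
Outlet (n = n₀ + ν ξ):
  H₂: 232 − 1(168) = 64.03
  O₂: 142.3 − 0.5(168) = 58.35
  N₂: 535.4 (inert)
  H₂O: 0 + 1(168) = 168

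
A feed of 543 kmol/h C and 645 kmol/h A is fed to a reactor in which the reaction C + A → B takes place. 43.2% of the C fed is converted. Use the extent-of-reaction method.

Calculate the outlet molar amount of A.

410 kmol/h

C reacted = 0.432 × 543 = 234.6 kmol/h; ν_C = −1, so ξ = 234.6/1 = 234.6 kmol/h.
Outlet amounts (n = n₀ + ν ξ):
  C: 543 − 1(234.6) = 308.4
  A: 645 − 1(234.6) = 410.4
  B: 0 + 1(234.6) = 234.6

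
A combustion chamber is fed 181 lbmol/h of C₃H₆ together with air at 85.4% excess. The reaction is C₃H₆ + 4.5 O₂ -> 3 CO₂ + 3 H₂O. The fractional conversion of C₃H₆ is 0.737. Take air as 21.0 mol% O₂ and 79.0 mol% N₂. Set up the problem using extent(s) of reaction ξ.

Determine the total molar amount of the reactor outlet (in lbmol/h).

7440 lbmol/h

Stoichiometric O₂ = 4.5 × 181 = 814.5 lbmol/h; O₂ fed = 814.5 × 1.854 = 1510 lbmol/h.
N₂ fed = 1510 × 79/21 = 5681 lbmol/h.
Fuel reacted = 0.737 × 181 → ξ = 133.4 lbmol/h.
Outlet (n = n₀ + ν ξ):
  C₃H₆: 181 − 1(133.4) = 47.6
  O₂: 1510 − 4.5(133.4) = 909.8
  N₂: 5681 (inert)
  CO₂: 0 + 3(133.4) = 400.2
  H₂O: 0 + 3(133.4) = 400.2
Total out = 47.6 + 909.8 + 5681 + 400.2 + 400.2 = 7439 lbmol/h.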